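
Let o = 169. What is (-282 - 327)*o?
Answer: -102921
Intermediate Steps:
(-282 - 327)*o = (-282 - 327)*169 = -609*169 = -102921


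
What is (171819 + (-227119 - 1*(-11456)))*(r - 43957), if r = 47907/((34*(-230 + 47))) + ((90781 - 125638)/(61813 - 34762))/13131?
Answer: 26297253822426531390/13642567711 ≈ 1.9276e+9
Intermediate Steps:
r = -210087695641/27285135422 (r = 47907/((34*(-183))) - 34857/27051*(1/13131) = 47907/(-6222) - 34857*1/27051*(1/13131) = 47907*(-1/6222) - 11619/9017*1/13131 = -15969/2074 - 1291/13155803 = -210087695641/27285135422 ≈ -7.6997)
(171819 + (-227119 - 1*(-11456)))*(r - 43957) = (171819 + (-227119 - 1*(-11456)))*(-210087695641/27285135422 - 43957) = (171819 + (-227119 + 11456))*(-1199582785440495/27285135422) = (171819 - 215663)*(-1199582785440495/27285135422) = -43844*(-1199582785440495/27285135422) = 26297253822426531390/13642567711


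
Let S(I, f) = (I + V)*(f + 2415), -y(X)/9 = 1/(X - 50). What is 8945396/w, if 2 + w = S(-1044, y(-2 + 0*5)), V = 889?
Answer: -465160592/19466399 ≈ -23.896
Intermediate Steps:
y(X) = -9/(-50 + X) (y(X) = -9/(X - 50) = -9/(-50 + X))
S(I, f) = (889 + I)*(2415 + f) (S(I, f) = (I + 889)*(f + 2415) = (889 + I)*(2415 + f))
w = -19466399/52 (w = -2 + (2146935 + 889*(-9/(-50 + (-2 + 0*5))) + 2415*(-1044) - (-9396)/(-50 + (-2 + 0*5))) = -2 + (2146935 + 889*(-9/(-50 + (-2 + 0))) - 2521260 - (-9396)/(-50 + (-2 + 0))) = -2 + (2146935 + 889*(-9/(-50 - 2)) - 2521260 - (-9396)/(-50 - 2)) = -2 + (2146935 + 889*(-9/(-52)) - 2521260 - (-9396)/(-52)) = -2 + (2146935 + 889*(-9*(-1/52)) - 2521260 - (-9396)*(-1)/52) = -2 + (2146935 + 889*(9/52) - 2521260 - 1044*9/52) = -2 + (2146935 + 8001/52 - 2521260 - 2349/13) = -2 - 19466295/52 = -19466399/52 ≈ -3.7435e+5)
8945396/w = 8945396/(-19466399/52) = 8945396*(-52/19466399) = -465160592/19466399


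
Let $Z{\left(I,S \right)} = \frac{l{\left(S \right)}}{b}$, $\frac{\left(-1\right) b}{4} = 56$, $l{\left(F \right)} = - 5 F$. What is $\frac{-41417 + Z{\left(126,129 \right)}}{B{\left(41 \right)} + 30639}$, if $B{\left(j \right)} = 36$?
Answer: $- \frac{9276763}{6871200} \approx -1.3501$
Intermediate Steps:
$b = -224$ ($b = \left(-4\right) 56 = -224$)
$Z{\left(I,S \right)} = \frac{5 S}{224}$ ($Z{\left(I,S \right)} = \frac{\left(-5\right) S}{-224} = - 5 S \left(- \frac{1}{224}\right) = \frac{5 S}{224}$)
$\frac{-41417 + Z{\left(126,129 \right)}}{B{\left(41 \right)} + 30639} = \frac{-41417 + \frac{5}{224} \cdot 129}{36 + 30639} = \frac{-41417 + \frac{645}{224}}{30675} = \left(- \frac{9276763}{224}\right) \frac{1}{30675} = - \frac{9276763}{6871200}$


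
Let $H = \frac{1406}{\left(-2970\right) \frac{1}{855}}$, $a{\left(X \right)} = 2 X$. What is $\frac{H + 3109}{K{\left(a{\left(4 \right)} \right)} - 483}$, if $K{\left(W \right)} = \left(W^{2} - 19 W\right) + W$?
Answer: $- \frac{89240}{18579} \approx -4.8033$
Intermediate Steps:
$H = - \frac{13357}{33}$ ($H = \frac{1406}{\left(-2970\right) \frac{1}{855}} = \frac{1406}{- \frac{66}{19}} = 1406 \left(- \frac{19}{66}\right) = - \frac{13357}{33} \approx -404.76$)
$K{\left(W \right)} = W^{2} - 18 W$
$\frac{H + 3109}{K{\left(a{\left(4 \right)} \right)} - 483} = \frac{- \frac{13357}{33} + 3109}{2 \cdot 4 \left(-18 + 2 \cdot 4\right) - 483} = \frac{89240}{33 \left(8 \left(-18 + 8\right) - 483\right)} = \frac{89240}{33 \left(8 \left(-10\right) - 483\right)} = \frac{89240}{33 \left(-80 - 483\right)} = \frac{89240}{33 \left(-563\right)} = \frac{89240}{33} \left(- \frac{1}{563}\right) = - \frac{89240}{18579}$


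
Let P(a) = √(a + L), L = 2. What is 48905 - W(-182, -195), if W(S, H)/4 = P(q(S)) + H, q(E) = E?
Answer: 49685 - 24*I*√5 ≈ 49685.0 - 53.666*I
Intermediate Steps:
P(a) = √(2 + a) (P(a) = √(a + 2) = √(2 + a))
W(S, H) = 4*H + 4*√(2 + S) (W(S, H) = 4*(√(2 + S) + H) = 4*(H + √(2 + S)) = 4*H + 4*√(2 + S))
48905 - W(-182, -195) = 48905 - (4*(-195) + 4*√(2 - 182)) = 48905 - (-780 + 4*√(-180)) = 48905 - (-780 + 4*(6*I*√5)) = 48905 - (-780 + 24*I*√5) = 48905 + (780 - 24*I*√5) = 49685 - 24*I*√5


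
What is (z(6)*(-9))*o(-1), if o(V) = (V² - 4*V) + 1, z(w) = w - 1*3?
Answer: -162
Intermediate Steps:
z(w) = -3 + w (z(w) = w - 3 = -3 + w)
o(V) = 1 + V² - 4*V
(z(6)*(-9))*o(-1) = ((-3 + 6)*(-9))*(1 + (-1)² - 4*(-1)) = (3*(-9))*(1 + 1 + 4) = -27*6 = -162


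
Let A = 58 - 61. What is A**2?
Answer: 9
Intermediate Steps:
A = -3
A**2 = (-3)**2 = 9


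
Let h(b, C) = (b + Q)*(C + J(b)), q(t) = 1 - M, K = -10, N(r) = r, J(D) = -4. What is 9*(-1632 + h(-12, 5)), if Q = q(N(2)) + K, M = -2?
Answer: -14859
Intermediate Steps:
q(t) = 3 (q(t) = 1 - 1*(-2) = 1 + 2 = 3)
Q = -7 (Q = 3 - 10 = -7)
h(b, C) = (-7 + b)*(-4 + C) (h(b, C) = (b - 7)*(C - 4) = (-7 + b)*(-4 + C))
9*(-1632 + h(-12, 5)) = 9*(-1632 + (28 - 7*5 - 4*(-12) + 5*(-12))) = 9*(-1632 + (28 - 35 + 48 - 60)) = 9*(-1632 - 19) = 9*(-1651) = -14859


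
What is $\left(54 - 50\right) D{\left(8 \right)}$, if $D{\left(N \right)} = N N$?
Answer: $256$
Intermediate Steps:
$D{\left(N \right)} = N^{2}$
$\left(54 - 50\right) D{\left(8 \right)} = \left(54 - 50\right) 8^{2} = 4 \cdot 64 = 256$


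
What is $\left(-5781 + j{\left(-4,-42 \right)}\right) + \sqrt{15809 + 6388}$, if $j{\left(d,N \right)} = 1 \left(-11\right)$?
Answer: $-5792 + 7 \sqrt{453} \approx -5643.0$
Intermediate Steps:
$j{\left(d,N \right)} = -11$
$\left(-5781 + j{\left(-4,-42 \right)}\right) + \sqrt{15809 + 6388} = \left(-5781 - 11\right) + \sqrt{15809 + 6388} = -5792 + \sqrt{22197} = -5792 + 7 \sqrt{453}$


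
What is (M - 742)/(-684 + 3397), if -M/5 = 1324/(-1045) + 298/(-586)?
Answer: -44894217/166135981 ≈ -0.27023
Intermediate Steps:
M = 543637/61237 (M = -5*(1324/(-1045) + 298/(-586)) = -5*(1324*(-1/1045) + 298*(-1/586)) = -5*(-1324/1045 - 149/293) = -5*(-543637/306185) = 543637/61237 ≈ 8.8776)
(M - 742)/(-684 + 3397) = (543637/61237 - 742)/(-684 + 3397) = -44894217/61237/2713 = -44894217/61237*1/2713 = -44894217/166135981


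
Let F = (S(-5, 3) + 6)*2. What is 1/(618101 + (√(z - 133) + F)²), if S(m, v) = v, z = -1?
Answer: 68699/42475992705 - 4*I*√134/42475992705 ≈ 1.6174e-6 - 1.0901e-9*I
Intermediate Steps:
F = 18 (F = (3 + 6)*2 = 9*2 = 18)
1/(618101 + (√(z - 133) + F)²) = 1/(618101 + (√(-1 - 133) + 18)²) = 1/(618101 + (√(-134) + 18)²) = 1/(618101 + (I*√134 + 18)²) = 1/(618101 + (18 + I*√134)²)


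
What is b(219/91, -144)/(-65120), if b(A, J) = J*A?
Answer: 1971/370370 ≈ 0.0053217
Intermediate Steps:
b(A, J) = A*J
b(219/91, -144)/(-65120) = ((219/91)*(-144))/(-65120) = ((219*(1/91))*(-144))*(-1/65120) = ((219/91)*(-144))*(-1/65120) = -31536/91*(-1/65120) = 1971/370370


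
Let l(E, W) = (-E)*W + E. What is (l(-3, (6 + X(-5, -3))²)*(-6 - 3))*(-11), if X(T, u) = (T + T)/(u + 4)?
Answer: 4455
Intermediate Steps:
X(T, u) = 2*T/(4 + u) (X(T, u) = (2*T)/(4 + u) = 2*T/(4 + u))
l(E, W) = E - E*W (l(E, W) = -E*W + E = E - E*W)
(l(-3, (6 + X(-5, -3))²)*(-6 - 3))*(-11) = ((-3*(1 - (6 + 2*(-5)/(4 - 3))²))*(-6 - 3))*(-11) = (-3*(1 - (6 + 2*(-5)/1)²)*(-9))*(-11) = (-3*(1 - (6 + 2*(-5)*1)²)*(-9))*(-11) = (-3*(1 - (6 - 10)²)*(-9))*(-11) = (-3*(1 - 1*(-4)²)*(-9))*(-11) = (-3*(1 - 1*16)*(-9))*(-11) = (-3*(1 - 16)*(-9))*(-11) = (-3*(-15)*(-9))*(-11) = (45*(-9))*(-11) = -405*(-11) = 4455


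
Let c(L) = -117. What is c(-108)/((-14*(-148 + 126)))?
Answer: -117/308 ≈ -0.37987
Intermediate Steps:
c(-108)/((-14*(-148 + 126))) = -117*(-1/(14*(-148 + 126))) = -117/((-14*(-22))) = -117/308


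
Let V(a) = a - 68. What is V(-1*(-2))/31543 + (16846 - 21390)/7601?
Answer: -143833058/239758343 ≈ -0.59991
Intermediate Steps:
V(a) = -68 + a
V(-1*(-2))/31543 + (16846 - 21390)/7601 = (-68 - 1*(-2))/31543 + (16846 - 21390)/7601 = (-68 + 2)*(1/31543) - 4544*1/7601 = -66*1/31543 - 4544/7601 = -66/31543 - 4544/7601 = -143833058/239758343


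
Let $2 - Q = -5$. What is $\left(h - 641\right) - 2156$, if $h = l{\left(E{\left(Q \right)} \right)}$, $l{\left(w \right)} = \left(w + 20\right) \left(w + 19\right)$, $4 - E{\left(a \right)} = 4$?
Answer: $-2417$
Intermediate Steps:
$Q = 7$ ($Q = 2 - -5 = 2 + 5 = 7$)
$E{\left(a \right)} = 0$ ($E{\left(a \right)} = 4 - 4 = 0$)
$l{\left(w \right)} = \left(19 + w\right) \left(20 + w\right)$ ($l{\left(w \right)} = \left(20 + w\right) \left(19 + w\right) = \left(19 + w\right) \left(20 + w\right)$)
$h = 380$ ($h = 380 + 0^{2} + 39 \cdot 0 = 380 + 0 + 0 = 380$)
$\left(h - 641\right) - 2156 = \left(380 - 641\right) - 2156 = -261 - 2156 = -2417$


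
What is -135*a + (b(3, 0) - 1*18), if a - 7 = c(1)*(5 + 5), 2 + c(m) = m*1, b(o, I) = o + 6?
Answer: 396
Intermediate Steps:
b(o, I) = 6 + o
c(m) = -2 + m (c(m) = -2 + m*1 = -2 + m)
a = -3 (a = 7 + (-2 + 1)*(5 + 5) = 7 - 1*10 = 7 - 10 = -3)
-135*a + (b(3, 0) - 1*18) = -135*(-3) + ((6 + 3) - 1*18) = 405 + (9 - 18) = 405 - 9 = 396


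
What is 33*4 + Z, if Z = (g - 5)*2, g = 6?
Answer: 134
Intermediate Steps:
Z = 2 (Z = (6 - 5)*2 = 1*2 = 2)
33*4 + Z = 33*4 + 2 = 132 + 2 = 134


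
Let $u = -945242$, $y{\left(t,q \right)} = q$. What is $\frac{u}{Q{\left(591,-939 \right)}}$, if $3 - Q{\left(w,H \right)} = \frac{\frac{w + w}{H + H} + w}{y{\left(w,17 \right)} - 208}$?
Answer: $- \frac{56509402486}{364135} \approx -1.5519 \cdot 10^{5}$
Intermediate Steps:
$Q{\left(w,H \right)} = 3 + \frac{w}{191} + \frac{w}{191 H}$ ($Q{\left(w,H \right)} = 3 - \frac{\frac{w + w}{H + H} + w}{17 - 208} = 3 - \frac{\frac{2 w}{2 H} + w}{-191} = 3 - \left(2 w \frac{1}{2 H} + w\right) \left(- \frac{1}{191}\right) = 3 - \left(\frac{w}{H} + w\right) \left(- \frac{1}{191}\right) = 3 - \left(w + \frac{w}{H}\right) \left(- \frac{1}{191}\right) = 3 - \left(- \frac{w}{191} - \frac{w}{191 H}\right) = 3 + \left(\frac{w}{191} + \frac{w}{191 H}\right) = 3 + \frac{w}{191} + \frac{w}{191 H}$)
$\frac{u}{Q{\left(591,-939 \right)}} = - \frac{945242}{3 + \frac{1}{191} \cdot 591 + \frac{1}{191} \cdot 591 \frac{1}{-939}} = - \frac{945242}{3 + \frac{591}{191} + \frac{1}{191} \cdot 591 \left(- \frac{1}{939}\right)} = - \frac{945242}{3 + \frac{591}{191} - \frac{197}{59783}} = - \frac{945242}{\frac{364135}{59783}} = \left(-945242\right) \frac{59783}{364135} = - \frac{56509402486}{364135}$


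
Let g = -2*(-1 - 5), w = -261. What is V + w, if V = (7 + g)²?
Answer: 100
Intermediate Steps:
g = 12 (g = -2*(-6) = 12)
V = 361 (V = (7 + 12)² = 19² = 361)
V + w = 361 - 261 = 100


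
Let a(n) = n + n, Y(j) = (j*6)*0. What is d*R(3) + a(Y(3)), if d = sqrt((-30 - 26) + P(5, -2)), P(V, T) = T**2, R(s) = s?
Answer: 6*I*sqrt(13) ≈ 21.633*I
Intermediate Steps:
Y(j) = 0 (Y(j) = (6*j)*0 = 0)
a(n) = 2*n
d = 2*I*sqrt(13) (d = sqrt((-30 - 26) + (-2)**2) = sqrt(-56 + 4) = sqrt(-52) = 2*I*sqrt(13) ≈ 7.2111*I)
d*R(3) + a(Y(3)) = (2*I*sqrt(13))*3 + 2*0 = 6*I*sqrt(13) + 0 = 6*I*sqrt(13)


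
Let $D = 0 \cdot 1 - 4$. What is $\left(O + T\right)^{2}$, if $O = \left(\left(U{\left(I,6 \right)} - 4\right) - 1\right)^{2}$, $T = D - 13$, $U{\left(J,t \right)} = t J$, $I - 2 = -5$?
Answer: $262144$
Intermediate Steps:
$I = -3$ ($I = 2 - 5 = -3$)
$U{\left(J,t \right)} = J t$
$D = -4$ ($D = 0 - 4 = -4$)
$T = -17$ ($T = -4 - 13 = -17$)
$O = 529$ ($O = \left(\left(\left(-3\right) 6 - 4\right) - 1\right)^{2} = \left(\left(-18 - 4\right) - 1\right)^{2} = \left(-22 - 1\right)^{2} = \left(-23\right)^{2} = 529$)
$\left(O + T\right)^{2} = \left(529 - 17\right)^{2} = 512^{2} = 262144$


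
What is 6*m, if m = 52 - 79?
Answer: -162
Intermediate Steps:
m = -27
6*m = 6*(-27) = -162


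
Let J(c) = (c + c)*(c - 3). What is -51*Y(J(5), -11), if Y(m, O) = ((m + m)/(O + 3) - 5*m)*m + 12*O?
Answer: 113832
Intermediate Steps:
J(c) = 2*c*(-3 + c) (J(c) = (2*c)*(-3 + c) = 2*c*(-3 + c))
Y(m, O) = 12*O + m*(-5*m + 2*m/(3 + O)) (Y(m, O) = ((2*m)/(3 + O) - 5*m)*m + 12*O = (2*m/(3 + O) - 5*m)*m + 12*O = (-5*m + 2*m/(3 + O))*m + 12*O = m*(-5*m + 2*m/(3 + O)) + 12*O = 12*O + m*(-5*m + 2*m/(3 + O)))
-51*Y(J(5), -11) = -51*(-13*100*(-3 + 5)² + 12*(-11)² + 36*(-11) - 5*(-11)*(2*5*(-3 + 5))²)/(3 - 11) = -51*(-13*(2*5*2)² + 12*121 - 396 - 5*(-11)*(2*5*2)²)/(-8) = -(-51)*(-13*20² + 1452 - 396 - 5*(-11)*20²)/8 = -(-51)*(-13*400 + 1452 - 396 - 5*(-11)*400)/8 = -(-51)*(-5200 + 1452 - 396 + 22000)/8 = -(-51)*17856/8 = -51*(-2232) = 113832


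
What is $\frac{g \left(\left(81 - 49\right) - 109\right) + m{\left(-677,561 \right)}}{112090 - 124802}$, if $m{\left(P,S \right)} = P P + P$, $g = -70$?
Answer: $- \frac{231521}{6356} \approx -36.426$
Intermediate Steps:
$m{\left(P,S \right)} = P + P^{2}$ ($m{\left(P,S \right)} = P^{2} + P = P + P^{2}$)
$\frac{g \left(\left(81 - 49\right) - 109\right) + m{\left(-677,561 \right)}}{112090 - 124802} = \frac{- 70 \left(\left(81 - 49\right) - 109\right) - 677 \left(1 - 677\right)}{112090 - 124802} = \frac{- 70 \left(\left(81 - 49\right) - 109\right) - -457652}{-12712} = \left(- 70 \left(32 - 109\right) + 457652\right) \left(- \frac{1}{12712}\right) = \left(\left(-70\right) \left(-77\right) + 457652\right) \left(- \frac{1}{12712}\right) = \left(5390 + 457652\right) \left(- \frac{1}{12712}\right) = 463042 \left(- \frac{1}{12712}\right) = - \frac{231521}{6356}$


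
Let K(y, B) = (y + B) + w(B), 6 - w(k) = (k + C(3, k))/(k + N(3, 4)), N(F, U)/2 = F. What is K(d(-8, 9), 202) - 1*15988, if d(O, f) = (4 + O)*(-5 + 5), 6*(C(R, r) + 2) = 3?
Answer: -6564881/416 ≈ -15781.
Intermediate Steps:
N(F, U) = 2*F
C(R, r) = -3/2 (C(R, r) = -2 + (⅙)*3 = -2 + ½ = -3/2)
w(k) = 6 - (-3/2 + k)/(6 + k) (w(k) = 6 - (k - 3/2)/(k + 2*3) = 6 - (-3/2 + k)/(k + 6) = 6 - (-3/2 + k)/(6 + k))
d(O, f) = 0 (d(O, f) = (4 + O)*0 = 0)
K(y, B) = B + y + 5*(15 + 2*B)/(2*(6 + B)) (K(y, B) = (y + B) + 5*(15 + 2*B)/(2*(6 + B)) = (B + y) + 5*(15 + 2*B)/(2*(6 + B)) = B + y + 5*(15 + 2*B)/(2*(6 + B)))
K(d(-8, 9), 202) - 1*15988 = (75/2 + 5*202 + (6 + 202)*(202 + 0))/(6 + 202) - 1*15988 = (75/2 + 1010 + 208*202)/208 - 15988 = (75/2 + 1010 + 42016)/208 - 15988 = (1/208)*(86127/2) - 15988 = 86127/416 - 15988 = -6564881/416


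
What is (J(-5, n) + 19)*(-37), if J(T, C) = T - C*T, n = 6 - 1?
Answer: -1443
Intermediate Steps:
n = 5
J(T, C) = T - C*T
(J(-5, n) + 19)*(-37) = (-5*(1 - 1*5) + 19)*(-37) = (-5*(1 - 5) + 19)*(-37) = (-5*(-4) + 19)*(-37) = (20 + 19)*(-37) = 39*(-37) = -1443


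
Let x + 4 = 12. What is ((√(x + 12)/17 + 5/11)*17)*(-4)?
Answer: -340/11 - 8*√5 ≈ -48.798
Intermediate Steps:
x = 8 (x = -4 + 12 = 8)
((√(x + 12)/17 + 5/11)*17)*(-4) = ((√(8 + 12)/17 + 5/11)*17)*(-4) = ((√20*(1/17) + 5*(1/11))*17)*(-4) = (((2*√5)*(1/17) + 5/11)*17)*(-4) = ((2*√5/17 + 5/11)*17)*(-4) = ((5/11 + 2*√5/17)*17)*(-4) = (85/11 + 2*√5)*(-4) = -340/11 - 8*√5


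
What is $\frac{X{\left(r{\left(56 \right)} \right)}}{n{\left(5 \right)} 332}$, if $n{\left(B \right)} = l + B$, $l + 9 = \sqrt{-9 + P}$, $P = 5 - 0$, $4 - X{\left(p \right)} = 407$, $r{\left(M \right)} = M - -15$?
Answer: $\frac{403}{1660} + \frac{403 i}{3320} \approx 0.24277 + 0.12139 i$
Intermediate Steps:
$r{\left(M \right)} = 15 + M$ ($r{\left(M \right)} = M + 15 = 15 + M$)
$X{\left(p \right)} = -403$ ($X{\left(p \right)} = 4 - 407 = -403$)
$P = 5$ ($P = 5 + 0 = 5$)
$l = -9 + 2 i$ ($l = -9 + \sqrt{-9 + 5} = -9 + \sqrt{-4} = -9 + 2 i \approx -9.0 + 2.0 i$)
$n{\left(B \right)} = -9 + B + 2 i$ ($n{\left(B \right)} = \left(-9 + 2 i\right) + B = -9 + B + 2 i$)
$\frac{X{\left(r{\left(56 \right)} \right)}}{n{\left(5 \right)} 332} = - \frac{403}{\left(-9 + 5 + 2 i\right) 332} = - \frac{403}{\left(-4 + 2 i\right) 332} = - \frac{403}{-1328 + 664 i} = - 403 \frac{-1328 - 664 i}{2204480} = - \frac{403 \left(-1328 - 664 i\right)}{2204480}$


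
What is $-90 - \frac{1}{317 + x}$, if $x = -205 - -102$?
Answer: $- \frac{19261}{214} \approx -90.005$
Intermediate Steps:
$x = -103$ ($x = -205 + 102 = -103$)
$-90 - \frac{1}{317 + x} = -90 - \frac{1}{317 - 103} = -90 - \frac{1}{214} = - \frac{19261}{214}$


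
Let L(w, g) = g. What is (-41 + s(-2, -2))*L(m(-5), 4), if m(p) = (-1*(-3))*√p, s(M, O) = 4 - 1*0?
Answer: -148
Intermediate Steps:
s(M, O) = 4 (s(M, O) = 4 + 0 = 4)
m(p) = 3*√p
(-41 + s(-2, -2))*L(m(-5), 4) = (-41 + 4)*4 = -37*4 = -148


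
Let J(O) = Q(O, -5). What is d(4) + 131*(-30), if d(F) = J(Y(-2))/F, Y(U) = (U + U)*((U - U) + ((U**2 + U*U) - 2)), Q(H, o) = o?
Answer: -15725/4 ≈ -3931.3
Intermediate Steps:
Y(U) = 2*U*(-2 + 2*U**2) (Y(U) = (2*U)*(0 + ((U**2 + U**2) - 2)) = (2*U)*(0 + (2*U**2 - 2)) = (2*U)*(0 + (-2 + 2*U**2)) = (2*U)*(-2 + 2*U**2) = 2*U*(-2 + 2*U**2))
J(O) = -5
d(F) = -5/F
d(4) + 131*(-30) = -5/4 + 131*(-30) = -5*1/4 - 3930 = -5/4 - 3930 = -15725/4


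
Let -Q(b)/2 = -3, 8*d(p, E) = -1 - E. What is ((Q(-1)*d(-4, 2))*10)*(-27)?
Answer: 1215/2 ≈ 607.50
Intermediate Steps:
d(p, E) = -⅛ - E/8 (d(p, E) = (-1 - E)/8 = -⅛ - E/8)
Q(b) = 6 (Q(b) = -2*(-3) = 6)
((Q(-1)*d(-4, 2))*10)*(-27) = ((6*(-⅛ - ⅛*2))*10)*(-27) = ((6*(-⅛ - ¼))*10)*(-27) = ((6*(-3/8))*10)*(-27) = -9/4*10*(-27) = -45/2*(-27) = 1215/2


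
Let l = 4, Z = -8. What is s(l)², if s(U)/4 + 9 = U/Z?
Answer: 1444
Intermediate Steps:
s(U) = -36 - U/2 (s(U) = -36 + 4*(U/(-8)) = -36 + 4*(U*(-⅛)) = -36 + 4*(-U/8) = -36 - U/2)
s(l)² = (-36 - ½*4)² = (-36 - 2)² = (-38)² = 1444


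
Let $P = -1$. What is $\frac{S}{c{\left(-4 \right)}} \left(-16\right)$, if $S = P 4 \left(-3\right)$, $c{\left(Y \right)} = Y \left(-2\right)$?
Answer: $-24$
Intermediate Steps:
$c{\left(Y \right)} = - 2 Y$
$S = 12$ ($S = \left(-1\right) 4 \left(-3\right) = \left(-4\right) \left(-3\right) = 12$)
$\frac{S}{c{\left(-4 \right)}} \left(-16\right) = \frac{12}{\left(-2\right) \left(-4\right)} \left(-16\right) = \frac{12}{8} \left(-16\right) = 12 \cdot \frac{1}{8} \left(-16\right) = \frac{3}{2} \left(-16\right) = -24$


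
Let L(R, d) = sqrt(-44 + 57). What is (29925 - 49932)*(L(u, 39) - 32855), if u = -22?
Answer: 657329985 - 20007*sqrt(13) ≈ 6.5726e+8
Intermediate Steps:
L(R, d) = sqrt(13)
(29925 - 49932)*(L(u, 39) - 32855) = (29925 - 49932)*(sqrt(13) - 32855) = -20007*(-32855 + sqrt(13)) = 657329985 - 20007*sqrt(13)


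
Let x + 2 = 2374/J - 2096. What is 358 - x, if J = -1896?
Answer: 2329475/948 ≈ 2457.3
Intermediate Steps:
x = -1990091/948 (x = -2 + (2374/(-1896) - 2096) = -2 + (2374*(-1/1896) - 2096) = -2 + (-1187/948 - 2096) = -2 - 1988195/948 = -1990091/948 ≈ -2099.3)
358 - x = 358 - 1*(-1990091/948) = 358 + 1990091/948 = 2329475/948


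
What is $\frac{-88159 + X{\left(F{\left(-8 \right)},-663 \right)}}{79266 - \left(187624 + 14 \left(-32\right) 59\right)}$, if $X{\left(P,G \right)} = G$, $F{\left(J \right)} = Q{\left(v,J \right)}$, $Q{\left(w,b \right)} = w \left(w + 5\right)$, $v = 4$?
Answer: $\frac{44411}{40963} \approx 1.0842$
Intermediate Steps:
$Q{\left(w,b \right)} = w \left(5 + w\right)$
$F{\left(J \right)} = 36$ ($F{\left(J \right)} = 4 \left(5 + 4\right) = 4 \cdot 9 = 36$)
$\frac{-88159 + X{\left(F{\left(-8 \right)},-663 \right)}}{79266 - \left(187624 + 14 \left(-32\right) 59\right)} = \frac{-88159 - 663}{79266 - \left(187624 + 14 \left(-32\right) 59\right)} = - \frac{88822}{79266 - \left(187624 - 26432\right)} = - \frac{88822}{79266 - 161192} = - \frac{88822}{-81926} = \left(-88822\right) \left(- \frac{1}{81926}\right) = \frac{44411}{40963}$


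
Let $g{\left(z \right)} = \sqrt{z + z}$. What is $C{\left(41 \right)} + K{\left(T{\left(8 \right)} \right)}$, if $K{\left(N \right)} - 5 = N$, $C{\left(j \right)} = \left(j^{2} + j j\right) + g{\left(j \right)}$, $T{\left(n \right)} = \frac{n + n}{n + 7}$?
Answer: $\frac{50521}{15} + \sqrt{82} \approx 3377.1$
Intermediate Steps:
$T{\left(n \right)} = \frac{2 n}{7 + n}$
$g{\left(z \right)} = \sqrt{2} \sqrt{z}$ ($g{\left(z \right)} = \sqrt{2 z} = \sqrt{2} \sqrt{z}$)
$C{\left(j \right)} = 2 j^{2} + \sqrt{2} \sqrt{j}$ ($C{\left(j \right)} = \left(j^{2} + j j\right) + \sqrt{2} \sqrt{j} = \left(j^{2} + j^{2}\right) + \sqrt{2} \sqrt{j} = 2 j^{2} + \sqrt{2} \sqrt{j}$)
$K{\left(N \right)} = 5 + N$
$C{\left(41 \right)} + K{\left(T{\left(8 \right)} \right)} = \left(2 \cdot 41^{2} + \sqrt{2} \sqrt{41}\right) + \left(5 + 2 \cdot 8 \frac{1}{7 + 8}\right) = \left(2 \cdot 1681 + \sqrt{82}\right) + \left(5 + 2 \cdot 8 \cdot \frac{1}{15}\right) = \left(3362 + \sqrt{82}\right) + \left(5 + 2 \cdot 8 \cdot \frac{1}{15}\right) = \left(3362 + \sqrt{82}\right) + \left(5 + \frac{16}{15}\right) = \left(3362 + \sqrt{82}\right) + \frac{91}{15} = \frac{50521}{15} + \sqrt{82}$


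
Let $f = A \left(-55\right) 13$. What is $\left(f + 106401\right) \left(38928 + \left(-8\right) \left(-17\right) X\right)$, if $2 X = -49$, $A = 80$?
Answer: $1751358796$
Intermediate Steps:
$X = - \frac{49}{2}$ ($X = \frac{1}{2} \left(-49\right) = - \frac{49}{2} \approx -24.5$)
$f = -57200$ ($f = 80 \left(-55\right) 13 = \left(-4400\right) 13 = -57200$)
$\left(f + 106401\right) \left(38928 + \left(-8\right) \left(-17\right) X\right) = \left(-57200 + 106401\right) \left(38928 + \left(-8\right) \left(-17\right) \left(- \frac{49}{2}\right)\right) = 49201 \left(38928 + 136 \left(- \frac{49}{2}\right)\right) = 49201 \left(38928 - 3332\right) = 49201 \cdot 35596 = 1751358796$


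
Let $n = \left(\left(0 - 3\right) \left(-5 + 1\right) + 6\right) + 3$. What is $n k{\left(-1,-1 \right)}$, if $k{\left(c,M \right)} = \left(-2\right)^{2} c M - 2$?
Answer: $42$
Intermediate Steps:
$k{\left(c,M \right)} = -2 + 4 M c$ ($k{\left(c,M \right)} = 4 c M - 2 = 4 M c - 2 = -2 + 4 M c$)
$n = 21$ ($n = \left(\left(-3\right) \left(-4\right) + 6\right) + 3 = \left(12 + 6\right) + 3 = 18 + 3 = 21$)
$n k{\left(-1,-1 \right)} = 21 \left(-2 + 4 \left(-1\right) \left(-1\right)\right) = 21 \left(-2 + 4\right) = 21 \cdot 2 = 42$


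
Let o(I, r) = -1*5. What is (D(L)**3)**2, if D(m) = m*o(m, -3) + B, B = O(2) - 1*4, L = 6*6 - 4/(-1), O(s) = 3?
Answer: 65944160601201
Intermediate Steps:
o(I, r) = -5
L = 40 (L = 36 - 4*(-1) = 36 + 4 = 40)
B = -1 (B = 3 - 1*4 = 3 - 4 = -1)
D(m) = -1 - 5*m (D(m) = m*(-5) - 1 = -5*m - 1 = -1 - 5*m)
(D(L)**3)**2 = ((-1 - 5*40)**3)**2 = ((-1 - 200)**3)**2 = ((-201)**3)**2 = (-8120601)**2 = 65944160601201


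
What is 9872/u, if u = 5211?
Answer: 9872/5211 ≈ 1.8945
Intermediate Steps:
9872/u = 9872/5211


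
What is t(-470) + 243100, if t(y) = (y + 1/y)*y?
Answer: 464001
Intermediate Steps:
t(y) = y*(y + 1/y)
t(-470) + 243100 = (1 + (-470)²) + 243100 = (1 + 220900) + 243100 = 220901 + 243100 = 464001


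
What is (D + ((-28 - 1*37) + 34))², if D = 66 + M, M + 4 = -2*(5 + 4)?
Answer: 169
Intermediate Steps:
M = -22 (M = -4 - 2*(5 + 4) = -4 - 2*9 = -4 - 18 = -22)
D = 44 (D = 66 - 22 = 44)
(D + ((-28 - 1*37) + 34))² = (44 + ((-28 - 1*37) + 34))² = (44 + ((-28 - 37) + 34))² = (44 + (-65 + 34))² = (44 - 31)² = 13² = 169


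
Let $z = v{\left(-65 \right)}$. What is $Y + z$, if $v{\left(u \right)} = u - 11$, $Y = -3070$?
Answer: $-3146$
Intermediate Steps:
$v{\left(u \right)} = -11 + u$ ($v{\left(u \right)} = u - 11 = -11 + u$)
$z = -76$ ($z = -11 - 65 = -76$)
$Y + z = -3070 - 76 = -3146$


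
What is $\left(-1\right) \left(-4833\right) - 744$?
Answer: $4089$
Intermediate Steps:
$\left(-1\right) \left(-4833\right) - 744 = 4833 - 744 = 4089$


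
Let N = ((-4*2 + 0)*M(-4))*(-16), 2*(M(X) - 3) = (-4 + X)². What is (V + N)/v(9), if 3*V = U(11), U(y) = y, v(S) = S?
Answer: 13451/27 ≈ 498.19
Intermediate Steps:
M(X) = 3 + (-4 + X)²/2
V = 11/3 (V = (⅓)*11 = 11/3 ≈ 3.6667)
N = 4480 (N = ((-4*2 + 0)*(3 + (-4 - 4)²/2))*(-16) = ((-8 + 0)*(3 + (½)*(-8)²))*(-16) = -8*(3 + (½)*64)*(-16) = -8*(3 + 32)*(-16) = -8*35*(-16) = -280*(-16) = 4480)
(V + N)/v(9) = (11/3 + 4480)/9 = (13451/3)*(⅑) = 13451/27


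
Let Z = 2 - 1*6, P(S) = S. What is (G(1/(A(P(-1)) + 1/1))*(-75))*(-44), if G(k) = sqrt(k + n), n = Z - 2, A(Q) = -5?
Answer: 8250*I ≈ 8250.0*I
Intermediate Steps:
Z = -4 (Z = 2 - 6 = -4)
n = -6 (n = -4 - 2 = -6)
G(k) = sqrt(-6 + k) (G(k) = sqrt(k - 6) = sqrt(-6 + k))
(G(1/(A(P(-1)) + 1/1))*(-75))*(-44) = (sqrt(-6 + 1/(-5 + 1/1))*(-75))*(-44) = (sqrt(-6 + 1/(-5 + 1))*(-75))*(-44) = (sqrt(-6 + 1/(-4))*(-75))*(-44) = (sqrt(-6 - 1/4)*(-75))*(-44) = (sqrt(-25/4)*(-75))*(-44) = ((5*I/2)*(-75))*(-44) = -375*I/2*(-44) = 8250*I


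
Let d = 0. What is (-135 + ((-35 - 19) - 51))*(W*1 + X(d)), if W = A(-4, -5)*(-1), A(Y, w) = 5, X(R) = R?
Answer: 1200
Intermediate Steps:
W = -5 (W = 5*(-1) = -5)
(-135 + ((-35 - 19) - 51))*(W*1 + X(d)) = (-135 + ((-35 - 19) - 51))*(-5*1 + 0) = (-135 + (-54 - 51))*(-5 + 0) = (-135 - 105)*(-5) = -240*(-5) = 1200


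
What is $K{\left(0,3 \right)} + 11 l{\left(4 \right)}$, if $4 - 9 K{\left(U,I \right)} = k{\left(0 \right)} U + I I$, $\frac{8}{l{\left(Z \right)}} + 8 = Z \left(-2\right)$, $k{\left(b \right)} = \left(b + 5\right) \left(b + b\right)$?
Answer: $- \frac{109}{18} \approx -6.0556$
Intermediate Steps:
$k{\left(b \right)} = 2 b \left(5 + b\right)$ ($k{\left(b \right)} = \left(5 + b\right) 2 b = 2 b \left(5 + b\right)$)
$l{\left(Z \right)} = \frac{8}{-8 - 2 Z}$ ($l{\left(Z \right)} = \frac{8}{-8 + Z \left(-2\right)} = \frac{8}{-8 - 2 Z}$)
$K{\left(U,I \right)} = \frac{4}{9} - \frac{I^{2}}{9}$ ($K{\left(U,I \right)} = \frac{4}{9} - \frac{2 \cdot 0 \left(5 + 0\right) U + I I}{9} = \frac{4}{9} - \frac{2 \cdot 0 \cdot 5 U + I^{2}}{9} = \frac{4}{9} - \frac{0 U + I^{2}}{9} = \frac{4}{9} - \frac{0 + I^{2}}{9} = \frac{4}{9} - \frac{I^{2}}{9}$)
$K{\left(0,3 \right)} + 11 l{\left(4 \right)} = \left(\frac{4}{9} - \frac{3^{2}}{9}\right) + 11 \left(- \frac{4}{4 + 4}\right) = \left(\frac{4}{9} - 1\right) + 11 \left(- \frac{4}{8}\right) = \left(\frac{4}{9} - 1\right) + 11 \left(\left(-4\right) \frac{1}{8}\right) = - \frac{5}{9} + 11 \left(- \frac{1}{2}\right) = - \frac{5}{9} - \frac{11}{2} = - \frac{109}{18}$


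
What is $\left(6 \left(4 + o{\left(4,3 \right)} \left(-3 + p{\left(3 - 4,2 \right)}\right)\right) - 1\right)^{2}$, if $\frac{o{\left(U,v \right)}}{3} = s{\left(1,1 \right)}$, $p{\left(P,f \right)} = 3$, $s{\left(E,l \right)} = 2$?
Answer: $529$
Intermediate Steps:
$o{\left(U,v \right)} = 6$ ($o{\left(U,v \right)} = 3 \cdot 2 = 6$)
$\left(6 \left(4 + o{\left(4,3 \right)} \left(-3 + p{\left(3 - 4,2 \right)}\right)\right) - 1\right)^{2} = \left(6 \left(4 + 6 \left(-3 + 3\right)\right) - 1\right)^{2} = \left(6 \left(4 + 6 \cdot 0\right) - 1\right)^{2} = \left(6 \left(4 + 0\right) - 1\right)^{2} = \left(6 \cdot 4 - 1\right)^{2} = \left(24 - 1\right)^{2} = 23^{2} = 529$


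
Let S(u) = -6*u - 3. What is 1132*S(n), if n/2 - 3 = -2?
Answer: -16980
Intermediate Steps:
n = 2 (n = 6 + 2*(-2) = 6 - 4 = 2)
S(u) = -3 - 6*u
1132*S(n) = 1132*(-3 - 6*2) = 1132*(-3 - 12) = 1132*(-15) = -16980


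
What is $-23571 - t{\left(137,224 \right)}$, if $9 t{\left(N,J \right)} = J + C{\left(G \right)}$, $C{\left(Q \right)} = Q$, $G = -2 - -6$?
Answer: $- \frac{70789}{3} \approx -23596.0$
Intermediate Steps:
$G = 4$ ($G = -2 + 6 = 4$)
$t{\left(N,J \right)} = \frac{4}{9} + \frac{J}{9}$ ($t{\left(N,J \right)} = \frac{J + 4}{9} = \frac{4 + J}{9} = \frac{4}{9} + \frac{J}{9}$)
$-23571 - t{\left(137,224 \right)} = -23571 - \left(\frac{4}{9} + \frac{1}{9} \cdot 224\right) = -23571 - \left(\frac{4}{9} + \frac{224}{9}\right) = -23571 - \frac{76}{3} = - \frac{70789}{3}$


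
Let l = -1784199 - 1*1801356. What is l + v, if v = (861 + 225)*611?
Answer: -2922009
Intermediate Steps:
l = -3585555 (l = -1784199 - 1801356 = -3585555)
v = 663546 (v = 1086*611 = 663546)
l + v = -3585555 + 663546 = -2922009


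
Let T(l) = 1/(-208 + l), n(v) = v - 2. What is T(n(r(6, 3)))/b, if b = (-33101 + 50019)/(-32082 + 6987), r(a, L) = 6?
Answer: 8365/1150424 ≈ 0.0072712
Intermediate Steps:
n(v) = -2 + v
b = -16918/25095 (b = 16918/(-25095) = 16918*(-1/25095) = -16918/25095 ≈ -0.67416)
T(n(r(6, 3)))/b = 1/((-208 + (-2 + 6))*(-16918/25095)) = -25095/16918/(-208 + 4) = -25095/16918/(-204) = -1/204*(-25095/16918) = 8365/1150424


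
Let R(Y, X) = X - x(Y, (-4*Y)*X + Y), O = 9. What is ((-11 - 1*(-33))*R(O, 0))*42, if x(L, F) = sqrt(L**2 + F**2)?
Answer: -8316*sqrt(2) ≈ -11761.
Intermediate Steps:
x(L, F) = sqrt(F**2 + L**2)
R(Y, X) = X - sqrt(Y**2 + (Y - 4*X*Y)**2) (R(Y, X) = X - sqrt(((-4*Y)*X + Y)**2 + Y**2) = X - sqrt((-4*X*Y + Y)**2 + Y**2) = X - sqrt((Y - 4*X*Y)**2 + Y**2) = X - sqrt(Y**2 + (Y - 4*X*Y)**2))
((-11 - 1*(-33))*R(O, 0))*42 = ((-11 - 1*(-33))*(0 - sqrt(9**2*(1 + (-1 + 4*0)**2))))*42 = ((-11 + 33)*(0 - sqrt(81*(1 + (-1 + 0)**2))))*42 = (22*(0 - sqrt(81*(1 + (-1)**2))))*42 = (22*(0 - sqrt(81*(1 + 1))))*42 = (22*(0 - sqrt(81*2)))*42 = (22*(0 - sqrt(162)))*42 = (22*(0 - 9*sqrt(2)))*42 = (22*(-9*sqrt(2)))*42 = -198*sqrt(2)*42 = -8316*sqrt(2)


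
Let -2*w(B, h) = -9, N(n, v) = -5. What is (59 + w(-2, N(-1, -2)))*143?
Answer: 18161/2 ≈ 9080.5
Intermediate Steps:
w(B, h) = 9/2 (w(B, h) = -½*(-9) = 9/2)
(59 + w(-2, N(-1, -2)))*143 = (59 + 9/2)*143 = (127/2)*143 = 18161/2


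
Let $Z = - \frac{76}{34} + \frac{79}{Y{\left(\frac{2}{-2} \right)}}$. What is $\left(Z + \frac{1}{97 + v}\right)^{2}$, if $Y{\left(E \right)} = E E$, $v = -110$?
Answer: $\frac{287234704}{48841} \approx 5881.0$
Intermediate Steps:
$Y{\left(E \right)} = E^{2}$
$Z = \frac{1305}{17}$ ($Z = - \frac{76}{34} + \frac{79}{\left(\frac{2}{-2}\right)^{2}} = \left(-76\right) \frac{1}{34} + \frac{79}{\left(2 \left(- \frac{1}{2}\right)\right)^{2}} = - \frac{38}{17} + \frac{79}{\left(-1\right)^{2}} = - \frac{38}{17} + \frac{79}{1} = - \frac{38}{17} + 79 \cdot 1 = - \frac{38}{17} + 79 = \frac{1305}{17} \approx 76.765$)
$\left(Z + \frac{1}{97 + v}\right)^{2} = \left(\frac{1305}{17} + \frac{1}{97 - 110}\right)^{2} = \left(\frac{1305}{17} + \frac{1}{-13}\right)^{2} = \left(\frac{1305}{17} - \frac{1}{13}\right)^{2} = \left(\frac{16948}{221}\right)^{2} = \frac{287234704}{48841}$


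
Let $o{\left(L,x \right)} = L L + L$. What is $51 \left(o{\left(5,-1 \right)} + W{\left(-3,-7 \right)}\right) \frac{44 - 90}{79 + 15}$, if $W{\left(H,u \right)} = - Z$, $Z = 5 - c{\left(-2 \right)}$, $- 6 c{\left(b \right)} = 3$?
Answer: $- \frac{57477}{94} \approx -611.46$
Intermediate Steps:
$c{\left(b \right)} = - \frac{1}{2}$ ($c{\left(b \right)} = \left(- \frac{1}{6}\right) 3 = - \frac{1}{2}$)
$Z = \frac{11}{2}$ ($Z = 5 - - \frac{1}{2} = 5 + \frac{1}{2} = \frac{11}{2} \approx 5.5$)
$W{\left(H,u \right)} = - \frac{11}{2}$ ($W{\left(H,u \right)} = \left(-1\right) \frac{11}{2} = - \frac{11}{2}$)
$o{\left(L,x \right)} = L + L^{2}$ ($o{\left(L,x \right)} = L^{2} + L = L + L^{2}$)
$51 \left(o{\left(5,-1 \right)} + W{\left(-3,-7 \right)}\right) \frac{44 - 90}{79 + 15} = 51 \left(5 \left(1 + 5\right) - \frac{11}{2}\right) \frac{44 - 90}{79 + 15} = 51 \left(5 \cdot 6 - \frac{11}{2}\right) \left(- \frac{46}{94}\right) = 51 \left(30 - \frac{11}{2}\right) \left(\left(-46\right) \frac{1}{94}\right) = 51 \cdot \frac{49}{2} \left(- \frac{23}{47}\right) = \frac{2499}{2} \left(- \frac{23}{47}\right) = - \frac{57477}{94}$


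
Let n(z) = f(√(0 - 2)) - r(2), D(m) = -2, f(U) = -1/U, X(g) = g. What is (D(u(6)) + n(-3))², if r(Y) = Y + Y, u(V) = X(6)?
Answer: (12 - I*√2)²/4 ≈ 35.5 - 8.4853*I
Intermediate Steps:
u(V) = 6
r(Y) = 2*Y
n(z) = -4 + I*√2/2 (n(z) = -1/(√(0 - 2)) - 2*2 = -1/(√(-2)) - 1*4 = -1/(I*√2) - 4 = -(-1)*I*√2/2 - 4 = I*√2/2 - 4 = -4 + I*√2/2)
(D(u(6)) + n(-3))² = (-2 + (-4 + I*√2/2))² = (-6 + I*√2/2)²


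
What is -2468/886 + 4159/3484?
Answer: -2456819/1543412 ≈ -1.5918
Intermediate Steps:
-2468/886 + 4159/3484 = -2468*1/886 + 4159*(1/3484) = -1234/443 + 4159/3484 = -2456819/1543412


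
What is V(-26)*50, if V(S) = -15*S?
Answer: 19500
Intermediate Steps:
V(-26)*50 = -15*(-26)*50 = 390*50 = 19500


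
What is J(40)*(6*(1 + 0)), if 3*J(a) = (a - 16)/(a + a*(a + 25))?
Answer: 1/55 ≈ 0.018182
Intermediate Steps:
J(a) = (-16 + a)/(3*(a + a*(25 + a))) (J(a) = ((a - 16)/(a + a*(a + 25)))/3 = ((-16 + a)/(a + a*(25 + a)))/3 = (-16 + a)/(3*(a + a*(25 + a))))
J(40)*(6*(1 + 0)) = ((⅓)*(-16 + 40)/(40*(26 + 40)))*(6*(1 + 0)) = ((⅓)*(1/40)*24/66)*(6*1) = ((⅓)*(1/40)*(1/66)*24)*6 = (1/330)*6 = 1/55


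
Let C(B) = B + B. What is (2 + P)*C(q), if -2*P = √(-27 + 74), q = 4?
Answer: 16 - 4*√47 ≈ -11.423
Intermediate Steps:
C(B) = 2*B
P = -√47/2 (P = -√(-27 + 74)/2 = -√47/2 ≈ -3.4278)
(2 + P)*C(q) = (2 - √47/2)*(2*4) = (2 - √47/2)*8 = 16 - 4*√47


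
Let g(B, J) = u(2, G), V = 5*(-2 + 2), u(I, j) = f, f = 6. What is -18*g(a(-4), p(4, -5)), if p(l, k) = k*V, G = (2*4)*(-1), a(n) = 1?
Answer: -108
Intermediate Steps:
G = -8 (G = 8*(-1) = -8)
u(I, j) = 6
V = 0 (V = 5*0 = 0)
p(l, k) = 0 (p(l, k) = k*0 = 0)
g(B, J) = 6
-18*g(a(-4), p(4, -5)) = -18*6 = -108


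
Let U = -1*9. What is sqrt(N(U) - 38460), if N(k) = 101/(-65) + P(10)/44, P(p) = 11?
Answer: I*sqrt(649996035)/130 ≈ 196.12*I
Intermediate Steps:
U = -9
N(k) = -339/260 (N(k) = 101/(-65) + 11/44 = 101*(-1/65) + 11*(1/44) = -101/65 + 1/4 = -339/260)
sqrt(N(U) - 38460) = sqrt(-339/260 - 38460) = sqrt(-9999939/260) = I*sqrt(649996035)/130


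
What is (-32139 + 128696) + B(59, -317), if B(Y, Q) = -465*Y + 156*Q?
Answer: 19670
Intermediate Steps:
(-32139 + 128696) + B(59, -317) = (-32139 + 128696) + (-465*59 + 156*(-317)) = 96557 + (-27435 - 49452) = 96557 - 76887 = 19670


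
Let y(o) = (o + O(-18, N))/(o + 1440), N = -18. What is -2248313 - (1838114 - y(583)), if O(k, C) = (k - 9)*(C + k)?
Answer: -8266840266/2023 ≈ -4.0864e+6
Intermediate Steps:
O(k, C) = (-9 + k)*(C + k)
y(o) = (972 + o)/(1440 + o) (y(o) = (o + ((-18)² - 9*(-18) - 9*(-18) - 18*(-18)))/(o + 1440) = (o + (324 + 162 + 162 + 324))/(1440 + o) = (o + 972)/(1440 + o) = (972 + o)/(1440 + o))
-2248313 - (1838114 - y(583)) = -2248313 - (1838114 - (972 + 583)/(1440 + 583)) = -2248313 - (1838114 - 1555/2023) = -2248313 - 1*3718503067/2023 = -2248313 - 3718503067/2023 = -8266840266/2023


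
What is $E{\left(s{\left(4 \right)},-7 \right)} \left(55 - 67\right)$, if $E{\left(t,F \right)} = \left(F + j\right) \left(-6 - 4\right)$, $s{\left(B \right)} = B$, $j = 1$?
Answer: $-720$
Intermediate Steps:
$E{\left(t,F \right)} = -10 - 10 F$ ($E{\left(t,F \right)} = \left(F + 1\right) \left(-6 - 4\right) = \left(1 + F\right) \left(-10\right) = -10 - 10 F$)
$E{\left(s{\left(4 \right)},-7 \right)} \left(55 - 67\right) = \left(-10 - -70\right) \left(55 - 67\right) = \left(-10 + 70\right) \left(-12\right) = 60 \left(-12\right) = -720$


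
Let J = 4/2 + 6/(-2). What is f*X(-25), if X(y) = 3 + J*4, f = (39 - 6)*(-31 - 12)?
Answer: 1419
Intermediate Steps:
J = -1 (J = 4*(1/2) + 6*(-1/2) = 2 - 3 = -1)
f = -1419 (f = 33*(-43) = -1419)
X(y) = -1 (X(y) = 3 - 1*4 = 3 - 4 = -1)
f*X(-25) = -1419*(-1) = 1419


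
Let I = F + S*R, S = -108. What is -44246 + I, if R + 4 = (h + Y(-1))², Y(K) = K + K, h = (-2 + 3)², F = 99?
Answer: -43823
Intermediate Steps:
h = 1 (h = 1² = 1)
Y(K) = 2*K
R = -3 (R = -4 + (1 + 2*(-1))² = -4 + (1 - 2)² = -4 + (-1)² = -4 + 1 = -3)
I = 423 (I = 99 - 108*(-3) = 99 + 324 = 423)
-44246 + I = -44246 + 423 = -43823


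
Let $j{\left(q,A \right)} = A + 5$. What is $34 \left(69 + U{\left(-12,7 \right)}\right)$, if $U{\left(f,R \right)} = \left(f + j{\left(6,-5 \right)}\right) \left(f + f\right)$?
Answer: $12138$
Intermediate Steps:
$j{\left(q,A \right)} = 5 + A$
$U{\left(f,R \right)} = 2 f^{2}$ ($U{\left(f,R \right)} = \left(f + \left(5 - 5\right)\right) \left(f + f\right) = \left(f + 0\right) 2 f = f 2 f = 2 f^{2}$)
$34 \left(69 + U{\left(-12,7 \right)}\right) = 34 \left(69 + 2 \left(-12\right)^{2}\right) = 34 \left(69 + 2 \cdot 144\right) = 34 \left(69 + 288\right) = 34 \cdot 357 = 12138$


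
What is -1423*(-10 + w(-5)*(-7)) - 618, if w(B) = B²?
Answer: 262637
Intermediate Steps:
-1423*(-10 + w(-5)*(-7)) - 618 = -1423*(-10 + (-5)²*(-7)) - 618 = -1423*(-10 + 25*(-7)) - 618 = -1423*(-10 - 175) - 618 = -1423*(-185) - 618 = 263255 - 618 = 262637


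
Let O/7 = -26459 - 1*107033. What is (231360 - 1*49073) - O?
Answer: 1116731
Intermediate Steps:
O = -934444 (O = 7*(-26459 - 1*107033) = 7*(-26459 - 107033) = 7*(-133492) = -934444)
(231360 - 1*49073) - O = (231360 - 1*49073) - 1*(-934444) = (231360 - 49073) + 934444 = 182287 + 934444 = 1116731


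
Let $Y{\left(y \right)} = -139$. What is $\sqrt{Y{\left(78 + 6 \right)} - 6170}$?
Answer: $3 i \sqrt{701} \approx 79.429 i$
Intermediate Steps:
$\sqrt{Y{\left(78 + 6 \right)} - 6170} = \sqrt{-139 - 6170} = \sqrt{-6309} = 3 i \sqrt{701}$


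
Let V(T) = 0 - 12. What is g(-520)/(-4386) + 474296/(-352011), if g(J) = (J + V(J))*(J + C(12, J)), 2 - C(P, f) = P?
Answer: -16888880636/257320041 ≈ -65.634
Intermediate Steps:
C(P, f) = 2 - P
V(T) = -12
g(J) = (-12 + J)*(-10 + J) (g(J) = (J - 12)*(J + (2 - 1*12)) = (-12 + J)*(J + (2 - 12)) = (-12 + J)*(J - 10) = (-12 + J)*(-10 + J))
g(-520)/(-4386) + 474296/(-352011) = (120 + (-520)² - 22*(-520))/(-4386) + 474296/(-352011) = (120 + 270400 + 11440)*(-1/4386) + 474296*(-1/352011) = 281960*(-1/4386) - 474296/352011 = -140980/2193 - 474296/352011 = -16888880636/257320041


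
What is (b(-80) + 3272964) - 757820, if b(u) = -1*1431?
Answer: 2513713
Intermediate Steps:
b(u) = -1431
(b(-80) + 3272964) - 757820 = (-1431 + 3272964) - 757820 = 3271533 - 757820 = 2513713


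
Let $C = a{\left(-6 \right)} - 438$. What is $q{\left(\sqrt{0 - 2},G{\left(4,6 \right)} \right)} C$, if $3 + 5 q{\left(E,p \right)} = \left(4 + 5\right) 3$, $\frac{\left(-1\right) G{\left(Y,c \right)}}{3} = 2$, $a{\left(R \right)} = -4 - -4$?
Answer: $- \frac{10512}{5} \approx -2102.4$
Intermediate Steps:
$a{\left(R \right)} = 0$ ($a{\left(R \right)} = -4 + 4 = 0$)
$G{\left(Y,c \right)} = -6$ ($G{\left(Y,c \right)} = \left(-3\right) 2 = -6$)
$q{\left(E,p \right)} = \frac{24}{5}$ ($q{\left(E,p \right)} = - \frac{3}{5} + \frac{\left(4 + 5\right) 3}{5} = - \frac{3}{5} + \frac{9 \cdot 3}{5} = - \frac{3}{5} + \frac{1}{5} \cdot 27 = - \frac{3}{5} + \frac{27}{5} = \frac{24}{5}$)
$C = -438$ ($C = 0 - 438 = -438$)
$q{\left(\sqrt{0 - 2},G{\left(4,6 \right)} \right)} C = \frac{24}{5} \left(-438\right) = - \frac{10512}{5}$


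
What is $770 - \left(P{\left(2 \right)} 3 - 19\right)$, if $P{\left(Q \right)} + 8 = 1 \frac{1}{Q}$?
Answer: $\frac{1623}{2} \approx 811.5$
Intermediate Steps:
$P{\left(Q \right)} = -8 + \frac{1}{Q}$ ($P{\left(Q \right)} = -8 + 1 \frac{1}{Q} = -8 + \frac{1}{Q}$)
$770 - \left(P{\left(2 \right)} 3 - 19\right) = 770 - \left(\left(-8 + \frac{1}{2}\right) 3 - 19\right) = 770 - \left(\left(- \frac{15}{2}\right) 3 - 19\right) = 770 - \left(- \frac{45}{2} - 19\right) = 770 - - \frac{83}{2} = 770 + \frac{83}{2} = \frac{1623}{2}$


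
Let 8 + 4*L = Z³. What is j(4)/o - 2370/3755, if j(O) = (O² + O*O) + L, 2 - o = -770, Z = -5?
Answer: -1467467/2319088 ≈ -0.63278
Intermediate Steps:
o = 772 (o = 2 - 1*(-770) = 2 + 770 = 772)
L = -133/4 (L = -2 + (¼)*(-5)³ = -2 + (¼)*(-125) = -2 - 125/4 = -133/4 ≈ -33.250)
j(O) = -133/4 + 2*O² (j(O) = (O² + O*O) - 133/4 = (O² + O²) - 133/4 = 2*O² - 133/4 = -133/4 + 2*O²)
j(4)/o - 2370/3755 = (-133/4 + 2*4²)/772 - 2370/3755 = (-133/4 + 2*16)*(1/772) - 2370*1/3755 = (-133/4 + 32)*(1/772) - 474/751 = -5/4*1/772 - 474/751 = -5/3088 - 474/751 = -1467467/2319088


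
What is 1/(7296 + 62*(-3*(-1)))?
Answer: 1/7482 ≈ 0.00013365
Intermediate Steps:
1/(7296 + 62*(-3*(-1))) = 1/(7296 + 62*3) = 1/(7296 + 186) = 1/7482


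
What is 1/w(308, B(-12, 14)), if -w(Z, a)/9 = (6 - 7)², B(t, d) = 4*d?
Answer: -⅑ ≈ -0.11111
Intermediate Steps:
w(Z, a) = -9 (w(Z, a) = -9*(6 - 7)² = -9*(-1)² = -9*1 = -9)
1/w(308, B(-12, 14)) = 1/(-9) = -⅑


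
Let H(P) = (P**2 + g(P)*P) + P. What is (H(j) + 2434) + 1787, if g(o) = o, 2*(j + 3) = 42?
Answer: 4887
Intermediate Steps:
j = 18 (j = -3 + (1/2)*42 = -3 + 21 = 18)
H(P) = P + 2*P**2 (H(P) = (P**2 + P*P) + P = (P**2 + P**2) + P = 2*P**2 + P = P + 2*P**2)
(H(j) + 2434) + 1787 = (18*(1 + 2*18) + 2434) + 1787 = (18*(1 + 36) + 2434) + 1787 = (18*37 + 2434) + 1787 = (666 + 2434) + 1787 = 3100 + 1787 = 4887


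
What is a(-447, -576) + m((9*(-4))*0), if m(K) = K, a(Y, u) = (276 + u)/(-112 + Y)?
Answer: 300/559 ≈ 0.53667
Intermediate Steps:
a(Y, u) = (276 + u)/(-112 + Y)
a(-447, -576) + m((9*(-4))*0) = (276 - 576)/(-112 - 447) + (9*(-4))*0 = -300/(-559) - 36*0 = -1/559*(-300) + 0 = 300/559 + 0 = 300/559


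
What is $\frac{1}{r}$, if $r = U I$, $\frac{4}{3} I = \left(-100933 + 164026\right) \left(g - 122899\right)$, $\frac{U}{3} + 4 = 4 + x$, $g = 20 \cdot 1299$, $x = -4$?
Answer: $\frac{1}{55034194203} \approx 1.8171 \cdot 10^{-11}$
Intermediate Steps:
$g = 25980$
$U = -12$ ($U = -12 + 3 \left(4 - 4\right) = -12 + 3 \cdot 0 = -12 + 0 = -12$)
$I = - \frac{18344731401}{4}$ ($I = \frac{3 \left(-100933 + 164026\right) \left(25980 - 122899\right)}{4} = \frac{3 \cdot 63093 \left(-96919\right)}{4} = \frac{3}{4} \left(-6114910467\right) = - \frac{18344731401}{4} \approx -4.5862 \cdot 10^{9}$)
$r = 55034194203$ ($r = \left(-12\right) \left(- \frac{18344731401}{4}\right) = 55034194203$)
$\frac{1}{r} = \frac{1}{55034194203}$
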